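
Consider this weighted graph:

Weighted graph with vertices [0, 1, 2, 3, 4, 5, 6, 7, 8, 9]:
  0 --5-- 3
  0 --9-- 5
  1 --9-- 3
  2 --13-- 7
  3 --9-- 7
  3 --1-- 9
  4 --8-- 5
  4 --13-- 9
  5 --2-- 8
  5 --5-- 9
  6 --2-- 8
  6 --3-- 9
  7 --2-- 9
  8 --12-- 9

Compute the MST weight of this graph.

Applying Kruskal's algorithm (sort edges by weight, add if no cycle):
  Add (3,9) w=1
  Add (5,8) w=2
  Add (6,8) w=2
  Add (7,9) w=2
  Add (6,9) w=3
  Add (0,3) w=5
  Skip (5,9) w=5 (creates cycle)
  Add (4,5) w=8
  Skip (0,5) w=9 (creates cycle)
  Add (1,3) w=9
  Skip (3,7) w=9 (creates cycle)
  Skip (8,9) w=12 (creates cycle)
  Add (2,7) w=13
  Skip (4,9) w=13 (creates cycle)
MST weight = 45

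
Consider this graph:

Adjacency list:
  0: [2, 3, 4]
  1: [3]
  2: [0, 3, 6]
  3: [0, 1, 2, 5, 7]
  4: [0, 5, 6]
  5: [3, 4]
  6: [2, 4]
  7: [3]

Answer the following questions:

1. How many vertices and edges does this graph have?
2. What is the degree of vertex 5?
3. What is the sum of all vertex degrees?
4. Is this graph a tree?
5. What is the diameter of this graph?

Count: 8 vertices, 10 edges.
Vertex 5 has neighbors [3, 4], degree = 2.
Handshaking lemma: 2 * 10 = 20.
A tree on 8 vertices has 7 edges. This graph has 10 edges (3 extra). Not a tree.
Diameter (longest shortest path) = 3.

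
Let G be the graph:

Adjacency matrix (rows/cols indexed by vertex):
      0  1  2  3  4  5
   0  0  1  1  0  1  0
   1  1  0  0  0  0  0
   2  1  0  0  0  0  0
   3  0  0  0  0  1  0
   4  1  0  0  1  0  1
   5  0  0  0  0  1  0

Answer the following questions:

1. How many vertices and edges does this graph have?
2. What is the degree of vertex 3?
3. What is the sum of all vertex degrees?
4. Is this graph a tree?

Count: 6 vertices, 5 edges.
Vertex 3 has neighbors [4], degree = 1.
Handshaking lemma: 2 * 5 = 10.
A graph is a tree iff it is connected and has exactly n-1 edges. This graph is connected (all 6 vertices in one component) and has 6-1 = 5 edges. It is a tree.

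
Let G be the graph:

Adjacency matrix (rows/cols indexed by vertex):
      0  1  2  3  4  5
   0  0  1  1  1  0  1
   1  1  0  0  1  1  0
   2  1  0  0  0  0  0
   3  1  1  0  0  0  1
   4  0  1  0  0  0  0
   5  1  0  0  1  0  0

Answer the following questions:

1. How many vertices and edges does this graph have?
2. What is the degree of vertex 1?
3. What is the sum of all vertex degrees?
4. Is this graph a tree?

Count: 6 vertices, 7 edges.
Vertex 1 has neighbors [0, 3, 4], degree = 3.
Handshaking lemma: 2 * 7 = 14.
A tree on 6 vertices has 5 edges. This graph has 7 edges (2 extra). Not a tree.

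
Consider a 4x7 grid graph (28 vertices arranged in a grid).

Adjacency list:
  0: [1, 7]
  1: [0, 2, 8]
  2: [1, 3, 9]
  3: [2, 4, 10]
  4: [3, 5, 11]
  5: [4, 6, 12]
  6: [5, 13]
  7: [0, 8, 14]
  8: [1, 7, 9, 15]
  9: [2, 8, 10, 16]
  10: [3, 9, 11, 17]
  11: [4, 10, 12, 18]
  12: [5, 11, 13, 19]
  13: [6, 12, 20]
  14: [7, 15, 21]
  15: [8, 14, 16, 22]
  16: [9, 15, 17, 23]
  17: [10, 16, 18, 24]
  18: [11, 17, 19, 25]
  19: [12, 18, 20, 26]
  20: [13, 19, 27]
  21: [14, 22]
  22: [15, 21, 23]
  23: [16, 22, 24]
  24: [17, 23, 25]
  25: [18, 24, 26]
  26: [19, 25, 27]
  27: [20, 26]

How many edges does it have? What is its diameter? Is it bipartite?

A 4x7 grid has 21 vertical edges and 24 horizontal edges.
Total edges = 21 + 24 = 45.
Diameter = (4-1) + (7-1) = 9 (corner to opposite corner).
Grid graphs are bipartite (checkerboard coloring).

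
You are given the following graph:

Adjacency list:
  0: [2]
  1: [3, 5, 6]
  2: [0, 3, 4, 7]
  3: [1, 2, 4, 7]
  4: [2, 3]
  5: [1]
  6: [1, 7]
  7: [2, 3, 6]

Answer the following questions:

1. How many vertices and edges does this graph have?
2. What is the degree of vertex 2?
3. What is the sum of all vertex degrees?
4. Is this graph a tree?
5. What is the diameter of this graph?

Count: 8 vertices, 10 edges.
Vertex 2 has neighbors [0, 3, 4, 7], degree = 4.
Handshaking lemma: 2 * 10 = 20.
A tree on 8 vertices has 7 edges. This graph has 10 edges (3 extra). Not a tree.
Diameter (longest shortest path) = 4.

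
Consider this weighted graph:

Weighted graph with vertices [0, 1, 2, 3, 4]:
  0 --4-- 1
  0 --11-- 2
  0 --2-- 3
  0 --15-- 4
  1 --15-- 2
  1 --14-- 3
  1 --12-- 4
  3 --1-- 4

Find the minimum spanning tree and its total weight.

Applying Kruskal's algorithm (sort edges by weight, add if no cycle):
  Add (3,4) w=1
  Add (0,3) w=2
  Add (0,1) w=4
  Add (0,2) w=11
  Skip (1,4) w=12 (creates cycle)
  Skip (1,3) w=14 (creates cycle)
  Skip (0,4) w=15 (creates cycle)
  Skip (1,2) w=15 (creates cycle)
MST weight = 18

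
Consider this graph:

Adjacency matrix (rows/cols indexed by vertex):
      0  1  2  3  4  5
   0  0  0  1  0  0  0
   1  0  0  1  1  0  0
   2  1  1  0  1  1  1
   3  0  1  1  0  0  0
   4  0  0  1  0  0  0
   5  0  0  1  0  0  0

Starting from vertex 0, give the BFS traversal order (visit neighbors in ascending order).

BFS from vertex 0 (neighbors processed in ascending order):
Visit order: 0, 2, 1, 3, 4, 5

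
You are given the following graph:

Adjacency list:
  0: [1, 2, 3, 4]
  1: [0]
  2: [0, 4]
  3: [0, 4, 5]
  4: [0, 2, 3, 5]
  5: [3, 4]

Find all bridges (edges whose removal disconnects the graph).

A bridge is an edge whose removal increases the number of connected components.
Bridges found: (0,1)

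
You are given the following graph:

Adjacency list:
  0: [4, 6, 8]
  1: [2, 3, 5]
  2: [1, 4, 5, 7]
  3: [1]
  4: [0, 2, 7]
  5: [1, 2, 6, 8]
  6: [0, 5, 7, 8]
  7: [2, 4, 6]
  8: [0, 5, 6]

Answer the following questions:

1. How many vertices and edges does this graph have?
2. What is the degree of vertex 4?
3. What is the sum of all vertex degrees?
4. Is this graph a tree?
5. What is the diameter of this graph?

Count: 9 vertices, 14 edges.
Vertex 4 has neighbors [0, 2, 7], degree = 3.
Handshaking lemma: 2 * 14 = 28.
A tree on 9 vertices has 8 edges. This graph has 14 edges (6 extra). Not a tree.
Diameter (longest shortest path) = 4.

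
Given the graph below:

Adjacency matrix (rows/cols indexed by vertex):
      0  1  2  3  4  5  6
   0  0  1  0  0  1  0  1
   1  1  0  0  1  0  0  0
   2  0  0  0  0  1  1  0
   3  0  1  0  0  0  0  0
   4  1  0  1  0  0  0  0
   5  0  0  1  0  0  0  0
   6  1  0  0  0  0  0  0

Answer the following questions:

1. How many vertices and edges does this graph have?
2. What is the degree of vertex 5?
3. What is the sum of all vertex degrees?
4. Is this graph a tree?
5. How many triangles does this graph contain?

Count: 7 vertices, 6 edges.
Vertex 5 has neighbors [2], degree = 1.
Handshaking lemma: 2 * 6 = 12.
A graph is a tree iff it is connected and has exactly n-1 edges. This graph is connected (all 7 vertices in one component) and has 7-1 = 6 edges. It is a tree.
Number of triangles = 0.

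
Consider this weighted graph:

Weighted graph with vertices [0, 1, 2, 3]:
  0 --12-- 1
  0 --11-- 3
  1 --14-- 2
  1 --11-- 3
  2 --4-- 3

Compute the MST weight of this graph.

Applying Kruskal's algorithm (sort edges by weight, add if no cycle):
  Add (2,3) w=4
  Add (0,3) w=11
  Add (1,3) w=11
  Skip (0,1) w=12 (creates cycle)
  Skip (1,2) w=14 (creates cycle)
MST weight = 26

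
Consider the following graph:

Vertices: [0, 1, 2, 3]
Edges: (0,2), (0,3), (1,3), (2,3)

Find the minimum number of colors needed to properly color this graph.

The graph has a maximum clique of size 3 (lower bound on chromatic number).
A valid 3-coloring: {0: 1, 1: 1, 2: 2, 3: 0}.
Chromatic number = 3.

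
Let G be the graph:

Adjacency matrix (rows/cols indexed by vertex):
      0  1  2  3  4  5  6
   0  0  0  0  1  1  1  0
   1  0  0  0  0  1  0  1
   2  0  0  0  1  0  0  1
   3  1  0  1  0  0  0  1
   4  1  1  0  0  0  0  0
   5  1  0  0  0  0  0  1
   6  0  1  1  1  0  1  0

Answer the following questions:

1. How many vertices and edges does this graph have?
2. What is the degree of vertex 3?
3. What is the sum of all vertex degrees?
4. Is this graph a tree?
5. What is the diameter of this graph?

Count: 7 vertices, 9 edges.
Vertex 3 has neighbors [0, 2, 6], degree = 3.
Handshaking lemma: 2 * 9 = 18.
A tree on 7 vertices has 6 edges. This graph has 9 edges (3 extra). Not a tree.
Diameter (longest shortest path) = 3.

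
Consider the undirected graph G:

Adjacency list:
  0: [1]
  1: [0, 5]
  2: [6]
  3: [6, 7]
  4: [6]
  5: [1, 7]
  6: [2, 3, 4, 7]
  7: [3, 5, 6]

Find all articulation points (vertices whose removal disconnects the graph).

An articulation point is a vertex whose removal disconnects the graph.
Articulation points: [1, 5, 6, 7]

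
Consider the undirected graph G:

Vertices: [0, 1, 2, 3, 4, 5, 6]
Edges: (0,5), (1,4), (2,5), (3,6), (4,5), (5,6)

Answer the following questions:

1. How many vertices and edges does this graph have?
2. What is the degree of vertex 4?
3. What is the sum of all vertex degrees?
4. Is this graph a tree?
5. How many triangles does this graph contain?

Count: 7 vertices, 6 edges.
Vertex 4 has neighbors [1, 5], degree = 2.
Handshaking lemma: 2 * 6 = 12.
A graph is a tree iff it is connected and has exactly n-1 edges. This graph is connected (all 7 vertices in one component) and has 7-1 = 6 edges. It is a tree.
Number of triangles = 0.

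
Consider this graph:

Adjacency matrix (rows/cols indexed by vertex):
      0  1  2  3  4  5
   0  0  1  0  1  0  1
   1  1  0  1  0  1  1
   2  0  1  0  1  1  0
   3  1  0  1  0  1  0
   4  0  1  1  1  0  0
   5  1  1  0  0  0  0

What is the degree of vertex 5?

Vertex 5 has neighbors [0, 1], so deg(5) = 2.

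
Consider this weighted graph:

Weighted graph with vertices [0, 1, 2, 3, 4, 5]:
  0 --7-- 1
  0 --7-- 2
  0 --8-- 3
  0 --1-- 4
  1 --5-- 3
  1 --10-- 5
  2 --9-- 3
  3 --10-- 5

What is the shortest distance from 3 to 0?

Using Dijkstra's algorithm from vertex 3:
Shortest path: 3 -> 0
Total weight: 8 = 8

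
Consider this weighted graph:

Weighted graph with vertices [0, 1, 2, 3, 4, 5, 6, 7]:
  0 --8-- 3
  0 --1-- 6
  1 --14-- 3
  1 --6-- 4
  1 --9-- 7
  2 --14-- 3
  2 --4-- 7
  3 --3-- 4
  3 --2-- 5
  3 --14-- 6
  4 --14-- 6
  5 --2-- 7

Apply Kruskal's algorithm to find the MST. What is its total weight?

Applying Kruskal's algorithm (sort edges by weight, add if no cycle):
  Add (0,6) w=1
  Add (3,5) w=2
  Add (5,7) w=2
  Add (3,4) w=3
  Add (2,7) w=4
  Add (1,4) w=6
  Add (0,3) w=8
  Skip (1,7) w=9 (creates cycle)
  Skip (1,3) w=14 (creates cycle)
  Skip (2,3) w=14 (creates cycle)
  Skip (3,6) w=14 (creates cycle)
  Skip (4,6) w=14 (creates cycle)
MST weight = 26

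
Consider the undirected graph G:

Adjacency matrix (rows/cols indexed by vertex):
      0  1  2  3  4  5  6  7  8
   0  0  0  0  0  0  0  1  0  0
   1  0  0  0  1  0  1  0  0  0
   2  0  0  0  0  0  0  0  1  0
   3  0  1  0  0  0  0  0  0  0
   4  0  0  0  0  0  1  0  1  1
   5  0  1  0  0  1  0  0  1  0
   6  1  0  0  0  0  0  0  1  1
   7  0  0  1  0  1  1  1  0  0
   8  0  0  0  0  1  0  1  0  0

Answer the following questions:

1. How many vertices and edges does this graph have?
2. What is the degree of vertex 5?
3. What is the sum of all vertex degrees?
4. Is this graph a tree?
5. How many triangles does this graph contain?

Count: 9 vertices, 10 edges.
Vertex 5 has neighbors [1, 4, 7], degree = 3.
Handshaking lemma: 2 * 10 = 20.
A tree on 9 vertices has 8 edges. This graph has 10 edges (2 extra). Not a tree.
Number of triangles = 1.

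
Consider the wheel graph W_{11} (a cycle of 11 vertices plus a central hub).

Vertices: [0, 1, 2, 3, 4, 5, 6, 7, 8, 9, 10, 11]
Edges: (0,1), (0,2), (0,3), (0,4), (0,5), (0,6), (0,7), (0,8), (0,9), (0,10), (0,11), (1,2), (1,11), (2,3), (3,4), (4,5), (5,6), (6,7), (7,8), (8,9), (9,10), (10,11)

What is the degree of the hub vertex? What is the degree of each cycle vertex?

The hub connects to all 11 cycle vertices, so deg(hub) = 11.
Each cycle vertex connects to 2 neighbors on the cycle plus the hub, so deg(cycle vertex) = 3.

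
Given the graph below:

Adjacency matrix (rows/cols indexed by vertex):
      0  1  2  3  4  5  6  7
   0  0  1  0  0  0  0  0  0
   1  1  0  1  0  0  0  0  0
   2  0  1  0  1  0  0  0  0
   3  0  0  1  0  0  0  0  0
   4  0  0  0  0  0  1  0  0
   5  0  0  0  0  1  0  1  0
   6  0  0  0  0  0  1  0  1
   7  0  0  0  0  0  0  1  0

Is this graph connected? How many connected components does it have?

Checking connectivity: the graph has 2 connected component(s).
Components: [[0, 1, 2, 3], [4, 5, 6, 7]]. The graph is NOT connected.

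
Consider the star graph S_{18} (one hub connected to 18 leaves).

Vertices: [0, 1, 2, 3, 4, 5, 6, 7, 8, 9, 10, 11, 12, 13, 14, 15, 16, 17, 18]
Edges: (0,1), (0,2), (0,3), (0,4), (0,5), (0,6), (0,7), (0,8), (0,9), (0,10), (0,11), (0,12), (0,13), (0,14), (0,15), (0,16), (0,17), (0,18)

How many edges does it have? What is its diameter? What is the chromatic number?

Star graph S_{18}: the hub connects to all 18 leaves.
Edges = 18.
Diameter = 2 (any leaf to hub is 1, leaf to leaf through hub is 2).
Star graphs are bipartite (hub vs leaves), so chromatic number = 2.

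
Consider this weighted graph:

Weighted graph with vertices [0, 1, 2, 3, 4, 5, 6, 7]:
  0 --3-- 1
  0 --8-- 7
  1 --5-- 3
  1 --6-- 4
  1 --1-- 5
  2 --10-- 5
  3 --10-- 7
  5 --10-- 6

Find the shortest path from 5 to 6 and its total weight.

Using Dijkstra's algorithm from vertex 5:
Shortest path: 5 -> 6
Total weight: 10 = 10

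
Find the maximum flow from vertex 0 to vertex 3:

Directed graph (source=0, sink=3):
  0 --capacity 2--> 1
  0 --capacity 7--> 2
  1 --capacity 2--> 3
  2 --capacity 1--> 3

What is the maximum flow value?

Computing max flow:
  Flow on (0->1): 2/2
  Flow on (0->2): 1/7
  Flow on (1->3): 2/2
  Flow on (2->3): 1/1
Maximum flow = 3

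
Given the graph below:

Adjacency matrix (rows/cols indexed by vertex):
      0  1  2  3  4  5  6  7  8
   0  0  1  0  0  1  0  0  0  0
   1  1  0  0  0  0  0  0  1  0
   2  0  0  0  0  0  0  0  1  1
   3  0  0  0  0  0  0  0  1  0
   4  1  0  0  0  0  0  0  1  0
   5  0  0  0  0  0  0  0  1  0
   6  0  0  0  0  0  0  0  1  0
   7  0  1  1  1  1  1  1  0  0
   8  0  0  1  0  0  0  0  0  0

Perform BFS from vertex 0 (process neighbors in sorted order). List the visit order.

BFS from vertex 0 (neighbors processed in ascending order):
Visit order: 0, 1, 4, 7, 2, 3, 5, 6, 8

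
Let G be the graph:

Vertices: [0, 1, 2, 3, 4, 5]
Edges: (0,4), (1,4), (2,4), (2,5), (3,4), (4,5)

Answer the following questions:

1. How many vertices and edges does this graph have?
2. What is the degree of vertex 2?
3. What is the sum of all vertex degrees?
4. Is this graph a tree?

Count: 6 vertices, 6 edges.
Vertex 2 has neighbors [4, 5], degree = 2.
Handshaking lemma: 2 * 6 = 12.
A tree on 6 vertices has 5 edges. This graph has 6 edges (1 extra). Not a tree.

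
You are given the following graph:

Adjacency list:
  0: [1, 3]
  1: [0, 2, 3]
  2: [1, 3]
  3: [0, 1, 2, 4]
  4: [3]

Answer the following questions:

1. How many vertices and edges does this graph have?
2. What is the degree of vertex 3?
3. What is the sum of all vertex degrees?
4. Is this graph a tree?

Count: 5 vertices, 6 edges.
Vertex 3 has neighbors [0, 1, 2, 4], degree = 4.
Handshaking lemma: 2 * 6 = 12.
A tree on 5 vertices has 4 edges. This graph has 6 edges (2 extra). Not a tree.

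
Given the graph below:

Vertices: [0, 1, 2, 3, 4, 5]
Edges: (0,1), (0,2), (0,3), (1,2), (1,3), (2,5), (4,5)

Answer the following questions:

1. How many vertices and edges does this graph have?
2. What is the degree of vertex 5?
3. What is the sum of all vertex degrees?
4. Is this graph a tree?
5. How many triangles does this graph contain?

Count: 6 vertices, 7 edges.
Vertex 5 has neighbors [2, 4], degree = 2.
Handshaking lemma: 2 * 7 = 14.
A tree on 6 vertices has 5 edges. This graph has 7 edges (2 extra). Not a tree.
Number of triangles = 2.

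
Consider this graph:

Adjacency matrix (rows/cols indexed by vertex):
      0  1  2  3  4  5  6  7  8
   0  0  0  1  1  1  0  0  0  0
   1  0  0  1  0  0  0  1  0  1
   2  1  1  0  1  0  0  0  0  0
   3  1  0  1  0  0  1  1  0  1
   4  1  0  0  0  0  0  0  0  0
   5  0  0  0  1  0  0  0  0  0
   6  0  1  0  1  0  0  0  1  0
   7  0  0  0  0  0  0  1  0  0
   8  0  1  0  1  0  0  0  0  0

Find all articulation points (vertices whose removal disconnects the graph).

An articulation point is a vertex whose removal disconnects the graph.
Articulation points: [0, 3, 6]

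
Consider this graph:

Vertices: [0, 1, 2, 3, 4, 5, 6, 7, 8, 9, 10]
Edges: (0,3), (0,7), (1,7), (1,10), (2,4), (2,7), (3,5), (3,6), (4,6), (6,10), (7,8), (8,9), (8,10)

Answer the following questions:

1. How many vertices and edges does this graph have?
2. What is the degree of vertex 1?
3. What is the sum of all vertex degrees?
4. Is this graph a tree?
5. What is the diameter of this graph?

Count: 11 vertices, 13 edges.
Vertex 1 has neighbors [7, 10], degree = 2.
Handshaking lemma: 2 * 13 = 26.
A tree on 11 vertices has 10 edges. This graph has 13 edges (3 extra). Not a tree.
Diameter (longest shortest path) = 5.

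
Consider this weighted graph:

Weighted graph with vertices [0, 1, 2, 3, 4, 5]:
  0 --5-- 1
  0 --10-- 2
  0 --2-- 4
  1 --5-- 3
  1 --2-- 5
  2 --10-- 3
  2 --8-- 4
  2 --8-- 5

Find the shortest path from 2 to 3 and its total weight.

Using Dijkstra's algorithm from vertex 2:
Shortest path: 2 -> 3
Total weight: 10 = 10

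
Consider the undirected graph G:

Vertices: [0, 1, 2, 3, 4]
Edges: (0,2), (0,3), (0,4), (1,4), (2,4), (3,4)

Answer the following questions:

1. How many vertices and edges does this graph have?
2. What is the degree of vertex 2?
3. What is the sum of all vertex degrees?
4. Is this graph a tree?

Count: 5 vertices, 6 edges.
Vertex 2 has neighbors [0, 4], degree = 2.
Handshaking lemma: 2 * 6 = 12.
A tree on 5 vertices has 4 edges. This graph has 6 edges (2 extra). Not a tree.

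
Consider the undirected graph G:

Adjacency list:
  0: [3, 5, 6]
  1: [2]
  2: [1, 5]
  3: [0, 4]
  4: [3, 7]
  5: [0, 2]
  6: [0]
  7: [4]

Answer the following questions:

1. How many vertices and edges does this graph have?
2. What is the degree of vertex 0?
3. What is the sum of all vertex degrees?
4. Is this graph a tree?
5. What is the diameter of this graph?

Count: 8 vertices, 7 edges.
Vertex 0 has neighbors [3, 5, 6], degree = 3.
Handshaking lemma: 2 * 7 = 14.
A graph is a tree iff it is connected and has exactly n-1 edges. This graph is connected (all 8 vertices in one component) and has 8-1 = 7 edges. It is a tree.
Diameter (longest shortest path) = 6.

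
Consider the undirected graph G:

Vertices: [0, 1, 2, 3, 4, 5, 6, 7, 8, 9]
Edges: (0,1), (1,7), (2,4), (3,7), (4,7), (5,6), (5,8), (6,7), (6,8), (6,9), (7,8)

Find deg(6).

Vertex 6 has neighbors [5, 7, 8, 9], so deg(6) = 4.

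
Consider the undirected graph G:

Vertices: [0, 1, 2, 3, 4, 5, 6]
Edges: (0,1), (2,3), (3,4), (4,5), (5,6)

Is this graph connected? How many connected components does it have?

Checking connectivity: the graph has 2 connected component(s).
Components: [[0, 1], [2, 3, 4, 5, 6]]. The graph is NOT connected.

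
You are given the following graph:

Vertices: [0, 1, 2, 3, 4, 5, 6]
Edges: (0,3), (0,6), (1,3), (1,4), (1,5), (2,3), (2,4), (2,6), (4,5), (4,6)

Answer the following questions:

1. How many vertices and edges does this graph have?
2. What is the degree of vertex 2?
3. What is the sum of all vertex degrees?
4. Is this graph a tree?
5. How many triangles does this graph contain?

Count: 7 vertices, 10 edges.
Vertex 2 has neighbors [3, 4, 6], degree = 3.
Handshaking lemma: 2 * 10 = 20.
A tree on 7 vertices has 6 edges. This graph has 10 edges (4 extra). Not a tree.
Number of triangles = 2.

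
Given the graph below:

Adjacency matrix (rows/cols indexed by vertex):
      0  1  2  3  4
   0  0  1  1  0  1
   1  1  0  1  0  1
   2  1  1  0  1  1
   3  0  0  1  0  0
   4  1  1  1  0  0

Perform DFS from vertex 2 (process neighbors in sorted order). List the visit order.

DFS from vertex 2 (neighbors processed in ascending order):
Visit order: 2, 0, 1, 4, 3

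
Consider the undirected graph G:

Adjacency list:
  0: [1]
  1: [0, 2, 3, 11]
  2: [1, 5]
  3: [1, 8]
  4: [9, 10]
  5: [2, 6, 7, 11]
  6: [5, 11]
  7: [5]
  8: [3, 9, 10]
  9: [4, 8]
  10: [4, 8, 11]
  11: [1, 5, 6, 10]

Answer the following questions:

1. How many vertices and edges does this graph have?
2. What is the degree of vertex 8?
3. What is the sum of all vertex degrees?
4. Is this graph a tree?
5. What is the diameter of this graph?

Count: 12 vertices, 15 edges.
Vertex 8 has neighbors [3, 9, 10], degree = 3.
Handshaking lemma: 2 * 15 = 30.
A tree on 12 vertices has 11 edges. This graph has 15 edges (4 extra). Not a tree.
Diameter (longest shortest path) = 5.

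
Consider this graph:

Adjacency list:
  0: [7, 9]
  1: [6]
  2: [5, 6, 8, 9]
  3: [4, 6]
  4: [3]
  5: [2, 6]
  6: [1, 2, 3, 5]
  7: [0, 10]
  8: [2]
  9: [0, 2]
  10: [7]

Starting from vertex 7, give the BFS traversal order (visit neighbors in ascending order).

BFS from vertex 7 (neighbors processed in ascending order):
Visit order: 7, 0, 10, 9, 2, 5, 6, 8, 1, 3, 4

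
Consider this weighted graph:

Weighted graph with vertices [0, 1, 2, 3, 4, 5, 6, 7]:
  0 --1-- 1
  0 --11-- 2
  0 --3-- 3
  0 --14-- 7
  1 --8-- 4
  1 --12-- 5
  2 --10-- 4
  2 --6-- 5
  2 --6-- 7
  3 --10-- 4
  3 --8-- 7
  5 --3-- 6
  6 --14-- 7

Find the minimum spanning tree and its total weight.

Applying Kruskal's algorithm (sort edges by weight, add if no cycle):
  Add (0,1) w=1
  Add (0,3) w=3
  Add (5,6) w=3
  Add (2,5) w=6
  Add (2,7) w=6
  Add (1,4) w=8
  Add (3,7) w=8
  Skip (2,4) w=10 (creates cycle)
  Skip (3,4) w=10 (creates cycle)
  Skip (0,2) w=11 (creates cycle)
  Skip (1,5) w=12 (creates cycle)
  Skip (0,7) w=14 (creates cycle)
  Skip (6,7) w=14 (creates cycle)
MST weight = 35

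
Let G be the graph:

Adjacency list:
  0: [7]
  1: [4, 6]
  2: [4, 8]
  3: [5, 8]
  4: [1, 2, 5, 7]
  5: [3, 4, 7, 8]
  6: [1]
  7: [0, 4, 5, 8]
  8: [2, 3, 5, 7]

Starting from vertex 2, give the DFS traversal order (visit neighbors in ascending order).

DFS from vertex 2 (neighbors processed in ascending order):
Visit order: 2, 4, 1, 6, 5, 3, 8, 7, 0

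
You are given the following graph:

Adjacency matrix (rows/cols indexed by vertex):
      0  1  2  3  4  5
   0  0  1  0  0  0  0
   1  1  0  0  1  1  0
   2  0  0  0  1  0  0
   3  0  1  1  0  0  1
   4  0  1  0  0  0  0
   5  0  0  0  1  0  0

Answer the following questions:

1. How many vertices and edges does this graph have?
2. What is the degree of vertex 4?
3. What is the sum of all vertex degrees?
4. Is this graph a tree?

Count: 6 vertices, 5 edges.
Vertex 4 has neighbors [1], degree = 1.
Handshaking lemma: 2 * 5 = 10.
A graph is a tree iff it is connected and has exactly n-1 edges. This graph is connected (all 6 vertices in one component) and has 6-1 = 5 edges. It is a tree.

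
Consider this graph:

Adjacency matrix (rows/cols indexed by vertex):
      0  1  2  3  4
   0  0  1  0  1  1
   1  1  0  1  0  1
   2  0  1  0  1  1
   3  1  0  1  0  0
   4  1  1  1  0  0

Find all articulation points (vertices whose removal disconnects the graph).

No articulation points. The graph is biconnected.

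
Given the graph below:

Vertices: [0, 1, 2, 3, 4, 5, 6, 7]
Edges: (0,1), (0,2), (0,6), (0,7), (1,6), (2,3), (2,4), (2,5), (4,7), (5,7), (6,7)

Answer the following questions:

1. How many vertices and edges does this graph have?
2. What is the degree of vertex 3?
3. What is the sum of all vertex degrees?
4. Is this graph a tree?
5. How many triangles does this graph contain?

Count: 8 vertices, 11 edges.
Vertex 3 has neighbors [2], degree = 1.
Handshaking lemma: 2 * 11 = 22.
A tree on 8 vertices has 7 edges. This graph has 11 edges (4 extra). Not a tree.
Number of triangles = 2.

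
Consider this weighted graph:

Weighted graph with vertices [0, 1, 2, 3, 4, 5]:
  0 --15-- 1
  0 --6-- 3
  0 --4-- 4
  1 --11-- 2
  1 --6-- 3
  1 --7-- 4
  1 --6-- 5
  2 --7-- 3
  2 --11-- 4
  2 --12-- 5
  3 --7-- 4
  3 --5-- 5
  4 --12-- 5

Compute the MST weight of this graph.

Applying Kruskal's algorithm (sort edges by weight, add if no cycle):
  Add (0,4) w=4
  Add (3,5) w=5
  Add (0,3) w=6
  Add (1,3) w=6
  Skip (1,5) w=6 (creates cycle)
  Skip (1,4) w=7 (creates cycle)
  Add (2,3) w=7
  Skip (3,4) w=7 (creates cycle)
  Skip (1,2) w=11 (creates cycle)
  Skip (2,4) w=11 (creates cycle)
  Skip (2,5) w=12 (creates cycle)
  Skip (4,5) w=12 (creates cycle)
  Skip (0,1) w=15 (creates cycle)
MST weight = 28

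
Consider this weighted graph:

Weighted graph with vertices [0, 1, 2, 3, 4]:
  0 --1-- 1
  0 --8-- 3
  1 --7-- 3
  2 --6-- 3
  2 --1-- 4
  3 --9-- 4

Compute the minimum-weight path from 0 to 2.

Using Dijkstra's algorithm from vertex 0:
Shortest path: 0 -> 3 -> 2
Total weight: 8 + 6 = 14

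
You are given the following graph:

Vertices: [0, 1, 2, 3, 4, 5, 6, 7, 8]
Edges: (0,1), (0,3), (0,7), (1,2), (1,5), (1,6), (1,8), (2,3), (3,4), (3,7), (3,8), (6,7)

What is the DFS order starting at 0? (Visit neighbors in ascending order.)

DFS from vertex 0 (neighbors processed in ascending order):
Visit order: 0, 1, 2, 3, 4, 7, 6, 8, 5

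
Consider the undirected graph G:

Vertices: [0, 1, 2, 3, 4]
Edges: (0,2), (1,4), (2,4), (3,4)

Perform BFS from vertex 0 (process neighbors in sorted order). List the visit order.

BFS from vertex 0 (neighbors processed in ascending order):
Visit order: 0, 2, 4, 1, 3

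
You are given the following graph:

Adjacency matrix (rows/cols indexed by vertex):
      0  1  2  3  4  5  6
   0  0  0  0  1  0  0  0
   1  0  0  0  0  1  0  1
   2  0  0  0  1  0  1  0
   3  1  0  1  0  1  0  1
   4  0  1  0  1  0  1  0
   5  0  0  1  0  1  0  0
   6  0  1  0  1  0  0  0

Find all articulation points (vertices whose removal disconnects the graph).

An articulation point is a vertex whose removal disconnects the graph.
Articulation points: [3]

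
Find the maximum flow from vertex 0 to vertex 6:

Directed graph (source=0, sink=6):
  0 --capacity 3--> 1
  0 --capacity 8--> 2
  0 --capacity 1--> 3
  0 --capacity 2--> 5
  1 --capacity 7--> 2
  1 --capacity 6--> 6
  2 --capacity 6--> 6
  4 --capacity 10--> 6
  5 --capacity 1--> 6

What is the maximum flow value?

Computing max flow:
  Flow on (0->1): 3/3
  Flow on (0->2): 6/8
  Flow on (0->5): 1/2
  Flow on (1->6): 3/6
  Flow on (2->6): 6/6
  Flow on (5->6): 1/1
Maximum flow = 10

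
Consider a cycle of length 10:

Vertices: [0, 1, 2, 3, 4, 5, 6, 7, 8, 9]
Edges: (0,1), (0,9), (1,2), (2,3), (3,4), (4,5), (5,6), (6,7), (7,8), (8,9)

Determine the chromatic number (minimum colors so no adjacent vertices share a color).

This is an even cycle (C_10). Even cycles are bipartite.
Chromatic number = 2.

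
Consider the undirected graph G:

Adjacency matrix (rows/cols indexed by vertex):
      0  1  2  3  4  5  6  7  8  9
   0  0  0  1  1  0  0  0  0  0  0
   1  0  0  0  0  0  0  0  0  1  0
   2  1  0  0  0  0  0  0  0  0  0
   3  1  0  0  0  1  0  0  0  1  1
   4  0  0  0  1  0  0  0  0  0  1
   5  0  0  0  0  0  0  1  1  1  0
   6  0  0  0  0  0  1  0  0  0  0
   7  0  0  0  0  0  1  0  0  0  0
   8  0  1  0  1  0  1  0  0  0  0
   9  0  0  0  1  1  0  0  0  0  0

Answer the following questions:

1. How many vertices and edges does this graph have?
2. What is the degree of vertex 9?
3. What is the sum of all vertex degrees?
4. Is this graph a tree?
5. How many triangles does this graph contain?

Count: 10 vertices, 10 edges.
Vertex 9 has neighbors [3, 4], degree = 2.
Handshaking lemma: 2 * 10 = 20.
A tree on 10 vertices has 9 edges. This graph has 10 edges (1 extra). Not a tree.
Number of triangles = 1.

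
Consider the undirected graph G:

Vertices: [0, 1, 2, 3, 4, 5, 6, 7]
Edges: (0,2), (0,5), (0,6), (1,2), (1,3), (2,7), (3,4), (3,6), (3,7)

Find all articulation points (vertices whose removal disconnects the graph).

An articulation point is a vertex whose removal disconnects the graph.
Articulation points: [0, 3]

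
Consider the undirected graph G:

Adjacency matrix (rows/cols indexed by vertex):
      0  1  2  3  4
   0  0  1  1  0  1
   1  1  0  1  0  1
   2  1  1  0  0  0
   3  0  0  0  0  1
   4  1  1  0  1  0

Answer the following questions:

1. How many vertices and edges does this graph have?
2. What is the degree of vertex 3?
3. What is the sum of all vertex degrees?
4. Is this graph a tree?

Count: 5 vertices, 6 edges.
Vertex 3 has neighbors [4], degree = 1.
Handshaking lemma: 2 * 6 = 12.
A tree on 5 vertices has 4 edges. This graph has 6 edges (2 extra). Not a tree.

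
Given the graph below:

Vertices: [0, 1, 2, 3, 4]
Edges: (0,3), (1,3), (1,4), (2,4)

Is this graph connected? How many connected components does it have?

Checking connectivity: the graph has 1 connected component(s).
All vertices are reachable from each other. The graph IS connected.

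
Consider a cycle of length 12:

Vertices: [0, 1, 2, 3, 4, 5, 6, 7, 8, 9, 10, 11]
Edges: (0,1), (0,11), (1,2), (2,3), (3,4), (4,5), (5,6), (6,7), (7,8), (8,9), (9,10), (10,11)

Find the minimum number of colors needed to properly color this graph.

This is an even cycle (C_12). Even cycles are bipartite.
Chromatic number = 2.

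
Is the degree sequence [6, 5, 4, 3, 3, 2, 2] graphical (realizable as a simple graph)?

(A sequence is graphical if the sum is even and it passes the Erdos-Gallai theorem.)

Sum of degrees = 25. Sum is odd, so the sequence is NOT graphical.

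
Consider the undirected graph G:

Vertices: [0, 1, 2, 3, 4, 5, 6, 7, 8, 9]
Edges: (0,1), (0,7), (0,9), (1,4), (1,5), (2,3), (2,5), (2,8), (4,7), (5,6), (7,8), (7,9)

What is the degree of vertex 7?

Vertex 7 has neighbors [0, 4, 8, 9], so deg(7) = 4.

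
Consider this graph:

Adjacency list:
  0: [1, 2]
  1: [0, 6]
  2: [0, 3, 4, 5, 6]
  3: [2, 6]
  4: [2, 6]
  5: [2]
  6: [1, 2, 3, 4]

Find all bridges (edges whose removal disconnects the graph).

A bridge is an edge whose removal increases the number of connected components.
Bridges found: (2,5)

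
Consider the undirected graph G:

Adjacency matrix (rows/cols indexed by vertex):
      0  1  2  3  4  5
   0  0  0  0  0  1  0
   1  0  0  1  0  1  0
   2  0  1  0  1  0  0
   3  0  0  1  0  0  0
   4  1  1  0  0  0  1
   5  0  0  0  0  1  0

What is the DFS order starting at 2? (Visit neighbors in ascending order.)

DFS from vertex 2 (neighbors processed in ascending order):
Visit order: 2, 1, 4, 0, 5, 3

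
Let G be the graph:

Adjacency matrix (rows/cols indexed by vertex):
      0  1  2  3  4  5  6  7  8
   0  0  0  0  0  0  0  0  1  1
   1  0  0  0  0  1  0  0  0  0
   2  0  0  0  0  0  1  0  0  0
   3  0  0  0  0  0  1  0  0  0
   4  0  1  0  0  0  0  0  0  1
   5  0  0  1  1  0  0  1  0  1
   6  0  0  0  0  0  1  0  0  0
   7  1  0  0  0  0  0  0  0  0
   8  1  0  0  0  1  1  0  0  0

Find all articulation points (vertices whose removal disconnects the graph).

An articulation point is a vertex whose removal disconnects the graph.
Articulation points: [0, 4, 5, 8]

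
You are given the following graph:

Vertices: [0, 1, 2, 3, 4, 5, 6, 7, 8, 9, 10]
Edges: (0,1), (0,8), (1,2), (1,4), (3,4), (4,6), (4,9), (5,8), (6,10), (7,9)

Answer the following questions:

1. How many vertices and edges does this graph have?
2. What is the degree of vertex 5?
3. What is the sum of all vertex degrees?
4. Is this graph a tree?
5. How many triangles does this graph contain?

Count: 11 vertices, 10 edges.
Vertex 5 has neighbors [8], degree = 1.
Handshaking lemma: 2 * 10 = 20.
A graph is a tree iff it is connected and has exactly n-1 edges. This graph is connected (all 11 vertices in one component) and has 11-1 = 10 edges. It is a tree.
Number of triangles = 0.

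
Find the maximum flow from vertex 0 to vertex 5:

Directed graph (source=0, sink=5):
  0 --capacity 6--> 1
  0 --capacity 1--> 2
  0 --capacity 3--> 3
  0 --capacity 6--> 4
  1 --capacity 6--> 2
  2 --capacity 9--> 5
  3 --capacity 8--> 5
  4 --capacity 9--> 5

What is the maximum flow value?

Computing max flow:
  Flow on (0->1): 6/6
  Flow on (0->2): 1/1
  Flow on (0->3): 3/3
  Flow on (0->4): 6/6
  Flow on (1->2): 6/6
  Flow on (2->5): 7/9
  Flow on (3->5): 3/8
  Flow on (4->5): 6/9
Maximum flow = 16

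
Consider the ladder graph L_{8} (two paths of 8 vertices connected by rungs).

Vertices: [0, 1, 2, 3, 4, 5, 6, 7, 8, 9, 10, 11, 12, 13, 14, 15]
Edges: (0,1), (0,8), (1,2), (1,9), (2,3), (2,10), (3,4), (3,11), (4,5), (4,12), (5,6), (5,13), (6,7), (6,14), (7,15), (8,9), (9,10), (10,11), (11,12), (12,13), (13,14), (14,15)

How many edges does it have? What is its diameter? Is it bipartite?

Ladder graph L_{8}: 8 rungs + 2 * (8-1) path edges = 8 + 14 = 22 edges.
Diameter = 8.
Ladder graphs are bipartite (alternating coloring along each path).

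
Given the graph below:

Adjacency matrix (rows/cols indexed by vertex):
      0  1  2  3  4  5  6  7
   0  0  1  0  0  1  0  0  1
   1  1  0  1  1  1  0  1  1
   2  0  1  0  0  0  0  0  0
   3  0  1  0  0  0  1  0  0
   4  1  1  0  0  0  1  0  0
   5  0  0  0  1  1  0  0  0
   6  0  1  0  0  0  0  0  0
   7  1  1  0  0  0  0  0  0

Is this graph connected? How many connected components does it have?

Checking connectivity: the graph has 1 connected component(s).
All vertices are reachable from each other. The graph IS connected.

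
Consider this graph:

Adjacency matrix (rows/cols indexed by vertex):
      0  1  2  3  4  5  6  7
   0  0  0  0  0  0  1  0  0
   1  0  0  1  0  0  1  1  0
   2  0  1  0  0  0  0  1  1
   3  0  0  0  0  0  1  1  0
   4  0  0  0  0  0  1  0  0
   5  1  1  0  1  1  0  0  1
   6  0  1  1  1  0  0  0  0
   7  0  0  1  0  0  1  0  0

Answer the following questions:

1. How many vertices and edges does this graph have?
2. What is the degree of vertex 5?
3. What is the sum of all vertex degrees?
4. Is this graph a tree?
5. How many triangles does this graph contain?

Count: 8 vertices, 10 edges.
Vertex 5 has neighbors [0, 1, 3, 4, 7], degree = 5.
Handshaking lemma: 2 * 10 = 20.
A tree on 8 vertices has 7 edges. This graph has 10 edges (3 extra). Not a tree.
Number of triangles = 1.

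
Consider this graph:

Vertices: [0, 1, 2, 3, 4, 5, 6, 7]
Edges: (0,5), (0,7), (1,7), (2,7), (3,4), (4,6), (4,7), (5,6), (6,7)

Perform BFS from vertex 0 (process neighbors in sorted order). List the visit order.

BFS from vertex 0 (neighbors processed in ascending order):
Visit order: 0, 5, 7, 6, 1, 2, 4, 3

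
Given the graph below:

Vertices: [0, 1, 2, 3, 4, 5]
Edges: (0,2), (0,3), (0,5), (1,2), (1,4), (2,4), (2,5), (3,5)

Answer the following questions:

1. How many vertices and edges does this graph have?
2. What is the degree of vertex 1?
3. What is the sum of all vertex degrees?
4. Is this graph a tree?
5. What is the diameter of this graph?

Count: 6 vertices, 8 edges.
Vertex 1 has neighbors [2, 4], degree = 2.
Handshaking lemma: 2 * 8 = 16.
A tree on 6 vertices has 5 edges. This graph has 8 edges (3 extra). Not a tree.
Diameter (longest shortest path) = 3.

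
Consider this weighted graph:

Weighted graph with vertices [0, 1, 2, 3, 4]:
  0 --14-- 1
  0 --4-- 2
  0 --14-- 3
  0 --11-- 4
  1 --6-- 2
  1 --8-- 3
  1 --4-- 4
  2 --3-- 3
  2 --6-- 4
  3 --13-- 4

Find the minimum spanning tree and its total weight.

Applying Kruskal's algorithm (sort edges by weight, add if no cycle):
  Add (2,3) w=3
  Add (0,2) w=4
  Add (1,4) w=4
  Add (1,2) w=6
  Skip (2,4) w=6 (creates cycle)
  Skip (1,3) w=8 (creates cycle)
  Skip (0,4) w=11 (creates cycle)
  Skip (3,4) w=13 (creates cycle)
  Skip (0,1) w=14 (creates cycle)
  Skip (0,3) w=14 (creates cycle)
MST weight = 17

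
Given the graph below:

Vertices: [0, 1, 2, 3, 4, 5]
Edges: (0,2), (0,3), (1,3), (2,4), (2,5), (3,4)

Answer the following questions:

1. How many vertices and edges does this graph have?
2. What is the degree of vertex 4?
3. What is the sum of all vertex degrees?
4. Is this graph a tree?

Count: 6 vertices, 6 edges.
Vertex 4 has neighbors [2, 3], degree = 2.
Handshaking lemma: 2 * 6 = 12.
A tree on 6 vertices has 5 edges. This graph has 6 edges (1 extra). Not a tree.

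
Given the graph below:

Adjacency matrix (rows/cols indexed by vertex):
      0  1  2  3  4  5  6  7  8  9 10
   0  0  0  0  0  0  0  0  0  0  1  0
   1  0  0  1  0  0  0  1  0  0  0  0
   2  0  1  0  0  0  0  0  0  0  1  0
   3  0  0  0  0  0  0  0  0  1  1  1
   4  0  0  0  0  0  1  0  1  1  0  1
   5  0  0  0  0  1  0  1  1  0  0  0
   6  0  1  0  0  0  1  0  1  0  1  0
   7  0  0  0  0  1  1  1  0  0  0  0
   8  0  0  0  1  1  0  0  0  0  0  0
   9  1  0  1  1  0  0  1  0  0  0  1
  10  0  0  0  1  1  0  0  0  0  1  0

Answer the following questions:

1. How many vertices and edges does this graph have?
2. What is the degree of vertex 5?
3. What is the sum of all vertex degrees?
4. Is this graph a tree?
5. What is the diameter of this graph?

Count: 11 vertices, 16 edges.
Vertex 5 has neighbors [4, 6, 7], degree = 3.
Handshaking lemma: 2 * 16 = 32.
A tree on 11 vertices has 10 edges. This graph has 16 edges (6 extra). Not a tree.
Diameter (longest shortest path) = 4.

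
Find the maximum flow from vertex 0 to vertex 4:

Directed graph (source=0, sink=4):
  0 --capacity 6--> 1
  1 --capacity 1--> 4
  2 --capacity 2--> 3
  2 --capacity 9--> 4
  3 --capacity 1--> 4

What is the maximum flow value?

Computing max flow:
  Flow on (0->1): 1/6
  Flow on (1->4): 1/1
Maximum flow = 1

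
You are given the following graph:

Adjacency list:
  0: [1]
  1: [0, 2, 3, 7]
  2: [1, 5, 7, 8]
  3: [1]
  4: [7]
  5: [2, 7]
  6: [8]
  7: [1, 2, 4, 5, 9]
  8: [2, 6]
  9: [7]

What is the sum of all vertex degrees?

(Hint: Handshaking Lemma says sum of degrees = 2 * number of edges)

Count edges: 11 edges.
By Handshaking Lemma: sum of degrees = 2 * 11 = 22.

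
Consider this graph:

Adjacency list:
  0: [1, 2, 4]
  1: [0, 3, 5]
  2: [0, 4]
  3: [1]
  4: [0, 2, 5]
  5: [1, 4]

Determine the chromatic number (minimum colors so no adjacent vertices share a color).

The graph has a maximum clique of size 3 (lower bound on chromatic number).
A valid 3-coloring: {0: 0, 1: 1, 2: 2, 3: 0, 4: 1, 5: 0}.
Chromatic number = 3.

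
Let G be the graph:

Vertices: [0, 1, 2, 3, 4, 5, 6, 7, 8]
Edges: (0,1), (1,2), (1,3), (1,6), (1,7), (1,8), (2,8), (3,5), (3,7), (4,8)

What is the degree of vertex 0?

Vertex 0 has neighbors [1], so deg(0) = 1.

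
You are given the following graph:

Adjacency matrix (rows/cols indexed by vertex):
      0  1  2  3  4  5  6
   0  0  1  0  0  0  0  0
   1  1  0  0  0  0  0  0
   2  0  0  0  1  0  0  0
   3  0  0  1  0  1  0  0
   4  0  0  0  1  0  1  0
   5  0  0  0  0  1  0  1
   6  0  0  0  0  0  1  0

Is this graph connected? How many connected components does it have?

Checking connectivity: the graph has 2 connected component(s).
Components: [[0, 1], [2, 3, 4, 5, 6]]. The graph is NOT connected.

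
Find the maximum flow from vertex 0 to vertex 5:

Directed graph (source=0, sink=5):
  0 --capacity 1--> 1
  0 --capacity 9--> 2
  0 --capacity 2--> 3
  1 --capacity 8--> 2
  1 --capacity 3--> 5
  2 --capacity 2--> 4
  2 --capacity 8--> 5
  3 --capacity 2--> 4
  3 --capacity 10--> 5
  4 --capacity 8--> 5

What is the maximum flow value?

Computing max flow:
  Flow on (0->1): 1/1
  Flow on (0->2): 9/9
  Flow on (0->3): 2/2
  Flow on (1->5): 1/3
  Flow on (2->4): 1/2
  Flow on (2->5): 8/8
  Flow on (3->5): 2/10
  Flow on (4->5): 1/8
Maximum flow = 12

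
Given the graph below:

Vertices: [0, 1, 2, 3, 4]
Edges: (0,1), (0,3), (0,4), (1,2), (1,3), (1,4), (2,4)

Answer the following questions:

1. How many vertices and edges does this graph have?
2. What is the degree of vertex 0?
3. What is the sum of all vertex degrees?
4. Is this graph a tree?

Count: 5 vertices, 7 edges.
Vertex 0 has neighbors [1, 3, 4], degree = 3.
Handshaking lemma: 2 * 7 = 14.
A tree on 5 vertices has 4 edges. This graph has 7 edges (3 extra). Not a tree.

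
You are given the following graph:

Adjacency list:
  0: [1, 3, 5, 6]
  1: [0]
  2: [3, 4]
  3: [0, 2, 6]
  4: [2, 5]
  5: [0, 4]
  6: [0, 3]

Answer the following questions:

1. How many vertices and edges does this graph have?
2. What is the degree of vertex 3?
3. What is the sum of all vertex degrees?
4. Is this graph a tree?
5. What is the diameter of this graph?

Count: 7 vertices, 8 edges.
Vertex 3 has neighbors [0, 2, 6], degree = 3.
Handshaking lemma: 2 * 8 = 16.
A tree on 7 vertices has 6 edges. This graph has 8 edges (2 extra). Not a tree.
Diameter (longest shortest path) = 3.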